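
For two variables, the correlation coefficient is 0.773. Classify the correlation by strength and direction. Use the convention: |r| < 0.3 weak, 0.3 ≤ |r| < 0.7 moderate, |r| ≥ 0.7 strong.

r = 0.773 > 0 so the relationship is positive.
|r| = 0.773, which falls in the strong range.

strong positive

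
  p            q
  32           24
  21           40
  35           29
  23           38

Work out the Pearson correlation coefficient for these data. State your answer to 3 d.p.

n = 4, Σp = 111, Σq = 131, Σp² = 3219, Σq² = 4461, Σpq = 3497
nΣpq − ΣpΣq = 13988 − 14541 = -553
nΣp² − (Σp)² = 12876 − 12321 = 555; nΣq² − (Σq)² = 17844 − 17161 = 683
r = -553 / √(555 × 683) = -553 / 615.6825 ≈ -0.898

-0.898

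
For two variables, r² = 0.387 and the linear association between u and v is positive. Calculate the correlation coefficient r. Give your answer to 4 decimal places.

|r| = √0.387 = 0.6221
The association is positive, so r = 0.6221.

0.6221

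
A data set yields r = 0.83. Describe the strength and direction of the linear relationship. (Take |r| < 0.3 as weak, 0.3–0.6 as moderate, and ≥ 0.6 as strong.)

strong positive

r = 0.83 > 0 so the relationship is positive.
|r| = 0.83, which falls in the strong range.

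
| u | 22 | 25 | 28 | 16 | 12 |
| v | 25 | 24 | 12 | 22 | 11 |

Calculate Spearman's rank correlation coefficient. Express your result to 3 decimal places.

0.300

Rank u: 3, 4, 5, 2, 1
Rank v: 5, 4, 2, 3, 1
d = rank(u) − rank(v): -2, 0, 3, -1, 0; Σd² = 14
ρ = 1 − 6Σd² / [n(n²−1)] = 1 − 6×14 / (5×24) = 1 − 84/120 ≈ 0.300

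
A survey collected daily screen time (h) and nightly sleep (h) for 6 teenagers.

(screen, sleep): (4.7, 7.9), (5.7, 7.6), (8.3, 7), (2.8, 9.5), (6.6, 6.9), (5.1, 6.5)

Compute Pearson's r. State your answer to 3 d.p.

-0.742

n = 6, Σx = 33.2, Σy = 45.4, Σx² = 200.88, Σy² = 349.28, Σxy = 243.84
nΣxy − ΣxΣy = 1463.04 − 1507.28 = -44.24
nΣx² − (Σx)² = 1205.28 − 1102.24 = 103.04; nΣy² − (Σy)² = 2095.68 − 2061.16 = 34.52
r = -44.24 / √(103.04 × 34.52) = -44.24 / 59.6401 ≈ -0.742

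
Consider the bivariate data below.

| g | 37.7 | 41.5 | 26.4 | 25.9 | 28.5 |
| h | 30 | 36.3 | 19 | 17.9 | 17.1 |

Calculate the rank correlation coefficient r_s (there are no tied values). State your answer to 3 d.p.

0.700

Rank g: 4, 5, 2, 1, 3
Rank h: 4, 5, 3, 2, 1
d = rank(g) − rank(h): 0, 0, -1, -1, 2; Σd² = 6
ρ = 1 − 6Σd² / [n(n²−1)] = 1 − 6×6 / (5×24) = 1 − 36/120 ≈ 0.700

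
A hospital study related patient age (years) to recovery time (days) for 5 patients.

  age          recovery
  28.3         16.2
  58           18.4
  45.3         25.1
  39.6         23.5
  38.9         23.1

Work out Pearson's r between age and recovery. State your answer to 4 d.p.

n = 5, Σx = 210.1, Σy = 106.3, Σx² = 9298.35, Σy² = 2316.87, Σxy = 4491.88
nΣxy − ΣxΣy = 22459.4 − 22333.63 = 125.77
nΣx² − (Σx)² = 46491.75 − 44142.01 = 2349.74; nΣy² − (Σy)² = 11584.35 − 11299.69 = 284.66
r = 125.77 / √(2349.74 × 284.66) = 125.77 / 817.8490 ≈ 0.1538

0.1538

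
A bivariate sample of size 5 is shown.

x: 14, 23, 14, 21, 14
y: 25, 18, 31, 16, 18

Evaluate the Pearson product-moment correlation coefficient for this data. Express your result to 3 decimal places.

-0.643

n = 5, Σx = 86, Σy = 108, Σx² = 1558, Σy² = 2490, Σxy = 1786
nΣxy − ΣxΣy = 8930 − 9288 = -358
nΣx² − (Σx)² = 7790 − 7396 = 394; nΣy² − (Σy)² = 12450 − 11664 = 786
r = -358 / √(394 × 786) = -358 / 556.4926 ≈ -0.643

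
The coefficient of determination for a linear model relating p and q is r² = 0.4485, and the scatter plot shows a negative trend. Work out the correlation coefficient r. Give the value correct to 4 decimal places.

|r| = √0.4485 = 0.6697
The association is negative, so r = −0.6697.

-0.6697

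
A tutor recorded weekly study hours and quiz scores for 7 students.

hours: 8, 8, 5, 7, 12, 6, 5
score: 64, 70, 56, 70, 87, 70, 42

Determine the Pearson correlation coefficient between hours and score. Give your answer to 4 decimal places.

n = 7, Σx = 51, Σy = 459, Σx² = 407, Σy² = 31265, Σxy = 3516
nΣxy − ΣxΣy = 24612 − 23409 = 1203
nΣx² − (Σx)² = 2849 − 2601 = 248; nΣy² − (Σy)² = 218855 − 210681 = 8174
r = 1203 / √(248 × 8174) = 1203 / 1423.7809 ≈ 0.8449

0.8449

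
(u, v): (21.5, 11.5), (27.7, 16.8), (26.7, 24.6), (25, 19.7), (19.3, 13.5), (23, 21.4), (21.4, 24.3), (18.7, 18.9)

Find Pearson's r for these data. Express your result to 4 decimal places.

n = 8, Σu = 183.3, Σv = 150.7, Σu² = 4276.57, Σv² = 2995.65, Σuv = 3488.13
nΣuv − ΣuΣv = 27905.04 − 27623.31 = 281.73
nΣu² − (Σu)² = 34212.56 − 33598.89 = 613.67; nΣv² − (Σv)² = 23965.2 − 22710.49 = 1254.71
r = 281.73 / √(613.67 × 1254.71) = 281.73 / 877.4838 ≈ 0.3211

0.3211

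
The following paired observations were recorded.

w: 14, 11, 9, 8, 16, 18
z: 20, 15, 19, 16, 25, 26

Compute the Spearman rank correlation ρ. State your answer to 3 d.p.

Rank w: 4, 3, 2, 1, 5, 6
Rank z: 4, 1, 3, 2, 5, 6
d = rank(w) − rank(z): 0, 2, -1, -1, 0, 0; Σd² = 6
ρ = 1 − 6Σd² / [n(n²−1)] = 1 − 6×6 / (6×35) = 1 − 36/210 ≈ 0.829

0.829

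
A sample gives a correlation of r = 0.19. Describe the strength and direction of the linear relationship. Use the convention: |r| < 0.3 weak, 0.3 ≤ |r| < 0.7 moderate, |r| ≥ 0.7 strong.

r = 0.19 > 0 so the relationship is positive.
|r| = 0.19, which falls in the weak range.

weak positive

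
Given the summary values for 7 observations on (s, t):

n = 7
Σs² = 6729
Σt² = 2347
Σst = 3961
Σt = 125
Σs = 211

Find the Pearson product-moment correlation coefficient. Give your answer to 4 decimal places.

r = (nΣst − ΣsΣt) / √[(nΣs² − (Σs)²)(nΣt² − (Σt)²)]
Numerator: 7×3961 − 211×125 = 1352
Denominator: √[(47103 − 44521)(16429 − 15625)] = √[2582 × 804] = 1440.8081
r = 1352 / 1440.8081 ≈ 0.9384

0.9384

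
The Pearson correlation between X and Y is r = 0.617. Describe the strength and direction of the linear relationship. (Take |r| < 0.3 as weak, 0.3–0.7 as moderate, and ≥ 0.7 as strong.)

r = 0.617 > 0 so the relationship is positive.
|r| = 0.617, which falls in the moderate range.

moderate positive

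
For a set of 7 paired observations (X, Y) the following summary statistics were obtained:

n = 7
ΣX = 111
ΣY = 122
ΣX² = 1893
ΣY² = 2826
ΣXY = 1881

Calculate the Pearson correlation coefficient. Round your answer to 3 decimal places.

-0.176

r = (nΣXY − ΣXΣY) / √[(nΣX² − (ΣX)²)(nΣY² − (ΣY)²)]
Numerator: 7×1881 − 111×122 = -375
Denominator: √[(13251 − 12321)(19782 − 14884)] = √[930 × 4898] = 2134.2774
r = -375 / 2134.2774 ≈ -0.176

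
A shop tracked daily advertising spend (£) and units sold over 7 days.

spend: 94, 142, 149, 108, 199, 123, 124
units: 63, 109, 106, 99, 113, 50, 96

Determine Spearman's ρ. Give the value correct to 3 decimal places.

Rank spend: 1, 5, 6, 2, 7, 3, 4
Rank units: 2, 6, 5, 4, 7, 1, 3
d = rank(spend) − rank(units): -1, -1, 1, -2, 0, 2, 1; Σd² = 12
ρ = 1 − 6Σd² / [n(n²−1)] = 1 − 6×12 / (7×48) = 1 − 72/336 ≈ 0.786

0.786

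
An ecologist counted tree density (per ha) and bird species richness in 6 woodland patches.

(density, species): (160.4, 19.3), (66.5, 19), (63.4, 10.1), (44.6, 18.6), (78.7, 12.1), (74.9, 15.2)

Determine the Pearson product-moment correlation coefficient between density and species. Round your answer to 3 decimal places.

0.305

n = 6, Σx = 488.5, Σy = 94.3, Σx² = 47962.83, Σy² = 1558.91, Σxy = 7919.87
nΣxy − ΣxΣy = 47519.22 − 46065.55 = 1453.67
nΣx² − (Σx)² = 287776.98 − 238632.25 = 49144.73; nΣy² − (Σy)² = 9353.46 − 8892.49 = 460.97
r = 1453.67 / √(49144.73 × 460.97) = 1453.67 / 4759.6477 ≈ 0.305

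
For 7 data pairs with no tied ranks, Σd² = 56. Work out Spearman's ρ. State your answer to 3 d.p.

ρ = 1 − 6Σd² / [n(n²−1)] = 1 − 6×56 / (7×48)
  = 1 − 336/336 = 1 − 1.0000 ≈ 0.000

0.000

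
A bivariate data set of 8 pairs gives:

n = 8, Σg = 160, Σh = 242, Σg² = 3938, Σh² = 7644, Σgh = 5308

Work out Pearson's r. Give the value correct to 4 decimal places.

r = (nΣgh − ΣgΣh) / √[(nΣg² − (Σg)²)(nΣh² − (Σh)²)]
Numerator: 8×5308 − 160×242 = 3744
Denominator: √[(31504 − 25600)(61152 − 58564)] = √[5904 × 2588] = 3908.9068
r = 3744 / 3908.9068 ≈ 0.9578

0.9578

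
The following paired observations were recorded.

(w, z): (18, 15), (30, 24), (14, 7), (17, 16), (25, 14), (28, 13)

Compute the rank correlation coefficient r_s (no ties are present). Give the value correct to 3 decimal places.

0.429

Rank w: 3, 6, 1, 2, 4, 5
Rank z: 4, 6, 1, 5, 3, 2
d = rank(w) − rank(z): -1, 0, 0, -3, 1, 3; Σd² = 20
ρ = 1 − 6Σd² / [n(n²−1)] = 1 − 6×20 / (6×35) = 1 − 120/210 ≈ 0.429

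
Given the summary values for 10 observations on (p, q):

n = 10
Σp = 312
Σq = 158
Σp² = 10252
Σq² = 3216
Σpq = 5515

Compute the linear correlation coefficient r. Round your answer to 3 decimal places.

0.959

r = (nΣpq − ΣpΣq) / √[(nΣp² − (Σp)²)(nΣq² − (Σq)²)]
Numerator: 10×5515 − 312×158 = 5854
Denominator: √[(102520 − 97344)(32160 − 24964)] = √[5176 × 7196] = 6102.9907
r = 5854 / 6102.9907 ≈ 0.959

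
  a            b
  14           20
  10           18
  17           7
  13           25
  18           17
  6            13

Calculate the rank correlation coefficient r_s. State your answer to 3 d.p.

Rank a: 4, 2, 5, 3, 6, 1
Rank b: 5, 4, 1, 6, 3, 2
d = rank(a) − rank(b): -1, -2, 4, -3, 3, -1; Σd² = 40
ρ = 1 − 6Σd² / [n(n²−1)] = 1 − 6×40 / (6×35) = 1 − 240/210 ≈ -0.143

-0.143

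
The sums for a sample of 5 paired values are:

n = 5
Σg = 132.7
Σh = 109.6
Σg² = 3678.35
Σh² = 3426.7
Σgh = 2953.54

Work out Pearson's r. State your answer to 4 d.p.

r = (nΣgh − ΣgΣh) / √[(nΣg² − (Σg)²)(nΣh² − (Σh)²)]
Numerator: 5×2953.54 − 132.7×109.6 = 223.78
Denominator: √[(18391.75 − 17609.29)(17133.5 − 12012.16)] = √[782.46 × 5121.34] = 2001.8101
r = 223.78 / 2001.8101 ≈ 0.1118

0.1118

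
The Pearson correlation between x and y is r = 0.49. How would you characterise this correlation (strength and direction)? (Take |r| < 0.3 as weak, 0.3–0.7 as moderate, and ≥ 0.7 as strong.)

r = 0.49 > 0 so the relationship is positive.
|r| = 0.49, which falls in the moderate range.

moderate positive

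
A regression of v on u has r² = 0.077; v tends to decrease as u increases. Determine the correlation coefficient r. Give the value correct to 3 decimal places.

-0.277

|r| = √0.077 = 0.277
The association is negative, so r = −0.277.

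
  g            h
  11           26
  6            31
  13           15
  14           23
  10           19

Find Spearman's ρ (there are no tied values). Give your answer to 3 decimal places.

Rank g: 3, 1, 4, 5, 2
Rank h: 4, 5, 1, 3, 2
d = rank(g) − rank(h): -1, -4, 3, 2, 0; Σd² = 30
ρ = 1 − 6Σd² / [n(n²−1)] = 1 − 6×30 / (5×24) = 1 − 180/120 ≈ -0.500

-0.500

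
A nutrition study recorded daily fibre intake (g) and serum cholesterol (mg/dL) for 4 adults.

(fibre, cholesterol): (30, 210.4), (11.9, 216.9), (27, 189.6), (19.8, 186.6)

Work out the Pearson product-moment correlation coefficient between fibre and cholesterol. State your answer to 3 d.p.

n = 4, Σx = 88.7, Σy = 803.5, Σx² = 2162.65, Σy² = 162081.49, Σxy = 17706.99
nΣxy − ΣxΣy = 70827.96 − 71270.45 = -442.49
nΣx² − (Σx)² = 8650.6 − 7867.69 = 782.91; nΣy² − (Σy)² = 648325.96 − 645612.25 = 2713.71
r = -442.49 / √(782.91 × 2713.71) = -442.49 / 1457.5976 ≈ -0.304

-0.304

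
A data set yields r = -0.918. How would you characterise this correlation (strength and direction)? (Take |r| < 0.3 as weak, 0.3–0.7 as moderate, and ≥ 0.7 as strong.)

r = -0.918 < 0 so the relationship is negative.
|r| = 0.918, which falls in the strong range.

strong negative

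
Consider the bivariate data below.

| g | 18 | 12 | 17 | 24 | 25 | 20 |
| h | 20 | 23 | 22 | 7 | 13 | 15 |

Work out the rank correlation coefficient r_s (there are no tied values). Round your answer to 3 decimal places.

Rank g: 3, 1, 2, 5, 6, 4
Rank h: 4, 6, 5, 1, 2, 3
d = rank(g) − rank(h): -1, -5, -3, 4, 4, 1; Σd² = 68
ρ = 1 − 6Σd² / [n(n²−1)] = 1 − 6×68 / (6×35) = 1 − 408/210 ≈ -0.943

-0.943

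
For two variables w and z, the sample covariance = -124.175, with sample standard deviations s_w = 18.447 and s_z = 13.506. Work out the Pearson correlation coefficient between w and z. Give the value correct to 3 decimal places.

-0.498

r = Cov(w,z) / (s_w · s_z) = -124.175 / (18.447 × 13.506)
  = -124.175 / 249.1452 ≈ -0.498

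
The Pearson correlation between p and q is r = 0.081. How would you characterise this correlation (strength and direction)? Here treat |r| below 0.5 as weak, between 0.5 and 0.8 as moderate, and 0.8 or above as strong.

r = 0.081 > 0 so the relationship is positive.
|r| = 0.081, which falls in the weak range.

weak positive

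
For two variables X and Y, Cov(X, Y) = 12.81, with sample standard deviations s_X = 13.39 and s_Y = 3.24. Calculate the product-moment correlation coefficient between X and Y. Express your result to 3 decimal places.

r = Cov(X,Y) / (s_X · s_Y) = 12.81 / (13.39 × 3.24)
  = 12.81 / 43.3836 ≈ 0.295

0.295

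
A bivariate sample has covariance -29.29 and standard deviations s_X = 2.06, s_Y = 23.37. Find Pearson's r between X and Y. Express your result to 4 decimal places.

r = Cov(X,Y) / (s_X · s_Y) = -29.29 / (2.06 × 23.37)
  = -29.29 / 48.1422 ≈ -0.6084

-0.6084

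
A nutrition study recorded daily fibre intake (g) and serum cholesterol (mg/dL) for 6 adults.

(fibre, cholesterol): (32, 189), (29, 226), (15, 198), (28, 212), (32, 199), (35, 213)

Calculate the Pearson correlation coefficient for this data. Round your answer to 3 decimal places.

0.163

n = 6, Σx = 171, Σy = 1237, Σx² = 5123, Σy² = 255915, Σxy = 35331
nΣxy − ΣxΣy = 211986 − 211527 = 459
nΣx² − (Σx)² = 30738 − 29241 = 1497; nΣy² − (Σy)² = 1535490 − 1530169 = 5321
r = 459 / √(1497 × 5321) = 459 / 2822.3283 ≈ 0.163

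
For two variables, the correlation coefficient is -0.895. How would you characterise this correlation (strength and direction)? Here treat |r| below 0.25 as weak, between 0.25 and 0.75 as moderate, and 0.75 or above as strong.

strong negative

r = -0.895 < 0 so the relationship is negative.
|r| = 0.895, which falls in the strong range.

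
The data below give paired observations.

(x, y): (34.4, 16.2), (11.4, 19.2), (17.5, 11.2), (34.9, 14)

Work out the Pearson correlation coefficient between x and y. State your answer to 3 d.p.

n = 4, Σx = 98.2, Σy = 60.6, Σx² = 2837.58, Σy² = 952.52, Σxy = 1460.76
nΣxy − ΣxΣy = 5843.04 − 5950.92 = -107.88
nΣx² − (Σx)² = 11350.32 − 9643.24 = 1707.08; nΣy² − (Σy)² = 3810.08 − 3672.36 = 137.72
r = -107.88 / √(1707.08 × 137.72) = -107.88 / 484.8701 ≈ -0.222

-0.222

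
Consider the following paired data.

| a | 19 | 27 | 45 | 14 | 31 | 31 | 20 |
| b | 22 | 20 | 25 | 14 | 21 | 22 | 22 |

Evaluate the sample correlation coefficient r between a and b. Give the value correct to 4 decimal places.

n = 7, Σa = 187, Σb = 146, Σa² = 5633, Σb² = 3114, Σab = 4052
nΣab − ΣaΣb = 28364 − 27302 = 1062
nΣa² − (Σa)² = 39431 − 34969 = 4462; nΣb² − (Σb)² = 21798 − 21316 = 482
r = 1062 / √(4462 × 482) = 1062 / 1466.5211 ≈ 0.7242

0.7242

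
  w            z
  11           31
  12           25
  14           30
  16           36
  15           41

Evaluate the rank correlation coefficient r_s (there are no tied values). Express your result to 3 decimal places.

0.600

Rank w: 1, 2, 3, 5, 4
Rank z: 3, 1, 2, 4, 5
d = rank(w) − rank(z): -2, 1, 1, 1, -1; Σd² = 8
ρ = 1 − 6Σd² / [n(n²−1)] = 1 − 6×8 / (5×24) = 1 − 48/120 ≈ 0.600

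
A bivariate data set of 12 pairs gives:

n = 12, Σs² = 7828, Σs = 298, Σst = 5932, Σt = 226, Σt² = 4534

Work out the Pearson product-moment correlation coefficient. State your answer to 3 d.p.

r = (nΣst − ΣsΣt) / √[(nΣs² − (Σs)²)(nΣt² − (Σt)²)]
Numerator: 12×5932 − 298×226 = 3836
Denominator: √[(93936 − 88804)(54408 − 51076)] = √[5132 × 3332] = 4135.1933
r = 3836 / 4135.1933 ≈ 0.928

0.928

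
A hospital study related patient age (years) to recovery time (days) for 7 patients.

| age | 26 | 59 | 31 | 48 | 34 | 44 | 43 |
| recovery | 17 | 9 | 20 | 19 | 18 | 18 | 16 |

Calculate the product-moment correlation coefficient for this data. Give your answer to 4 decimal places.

-0.6782

n = 7, Σx = 285, Σy = 117, Σx² = 12363, Σy² = 2035, Σxy = 4597
nΣxy − ΣxΣy = 32179 − 33345 = -1166
nΣx² − (Σx)² = 86541 − 81225 = 5316; nΣy² − (Σy)² = 14245 − 13689 = 556
r = -1166 / √(5316 × 556) = -1166 / 1719.2138 ≈ -0.6782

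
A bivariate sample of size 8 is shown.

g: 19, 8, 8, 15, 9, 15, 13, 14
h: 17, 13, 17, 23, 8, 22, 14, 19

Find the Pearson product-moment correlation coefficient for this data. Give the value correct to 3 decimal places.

n = 8, Σg = 101, Σh = 133, Σg² = 1385, Σh² = 2381, Σgh = 1758
nΣgh − ΣgΣh = 14064 − 13433 = 631
nΣg² − (Σg)² = 11080 − 10201 = 879; nΣh² − (Σh)² = 19048 − 17689 = 1359
r = 631 / √(879 × 1359) = 631 / 1092.9597 ≈ 0.577

0.577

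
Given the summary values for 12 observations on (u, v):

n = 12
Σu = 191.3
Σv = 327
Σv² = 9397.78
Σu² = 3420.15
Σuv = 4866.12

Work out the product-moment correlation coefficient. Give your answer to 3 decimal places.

-0.816

r = (nΣuv − ΣuΣv) / √[(nΣu² − (Σu)²)(nΣv² − (Σv)²)]
Numerator: 12×4866.12 − 191.3×327 = -4161.66
Denominator: √[(41041.8 − 36595.69)(112773.36 − 106929)] = √[4446.11 × 5844.36] = 5097.5158
r = -4161.66 / 5097.5158 ≈ -0.816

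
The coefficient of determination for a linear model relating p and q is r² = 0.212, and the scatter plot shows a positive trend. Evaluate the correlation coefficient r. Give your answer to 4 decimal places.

0.4604

|r| = √0.212 = 0.4604
The association is positive, so r = 0.4604.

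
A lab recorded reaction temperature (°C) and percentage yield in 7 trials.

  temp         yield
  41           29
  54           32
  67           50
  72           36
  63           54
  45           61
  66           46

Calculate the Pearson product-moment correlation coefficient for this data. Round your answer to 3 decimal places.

n = 7, Σx = 408, Σy = 308, Σx² = 24620, Σy² = 14414, Σxy = 18042
nΣxy − ΣxΣy = 126294 − 125664 = 630
nΣx² − (Σx)² = 172340 − 166464 = 5876; nΣy² − (Σy)² = 100898 − 94864 = 6034
r = 630 / √(5876 × 6034) = 630 / 5954.4760 ≈ 0.106

0.106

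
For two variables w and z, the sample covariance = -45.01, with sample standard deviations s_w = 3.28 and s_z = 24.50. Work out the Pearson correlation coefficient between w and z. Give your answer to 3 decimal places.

r = Cov(w,z) / (s_w · s_z) = -45.01 / (3.28 × 24.50)
  = -45.01 / 80.3600 ≈ -0.560

-0.560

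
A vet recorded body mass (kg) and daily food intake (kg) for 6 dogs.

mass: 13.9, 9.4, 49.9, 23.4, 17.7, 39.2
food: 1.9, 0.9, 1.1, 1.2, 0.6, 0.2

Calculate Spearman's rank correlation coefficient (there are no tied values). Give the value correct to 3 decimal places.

-0.200

Rank mass: 2, 1, 6, 4, 3, 5
Rank food: 6, 3, 4, 5, 2, 1
d = rank(mass) − rank(food): -4, -2, 2, -1, 1, 4; Σd² = 42
ρ = 1 − 6Σd² / [n(n²−1)] = 1 − 6×42 / (6×35) = 1 − 252/210 ≈ -0.200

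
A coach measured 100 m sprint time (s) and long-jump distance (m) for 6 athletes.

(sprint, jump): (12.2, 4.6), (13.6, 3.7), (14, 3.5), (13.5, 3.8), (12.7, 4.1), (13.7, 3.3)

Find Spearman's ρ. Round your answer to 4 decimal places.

Rank sprint: 1, 4, 6, 3, 2, 5
Rank jump: 6, 3, 2, 4, 5, 1
d = rank(sprint) − rank(jump): -5, 1, 4, -1, -3, 4; Σd² = 68
ρ = 1 − 6Σd² / [n(n²−1)] = 1 − 6×68 / (6×35) = 1 − 408/210 ≈ -0.9429

-0.9429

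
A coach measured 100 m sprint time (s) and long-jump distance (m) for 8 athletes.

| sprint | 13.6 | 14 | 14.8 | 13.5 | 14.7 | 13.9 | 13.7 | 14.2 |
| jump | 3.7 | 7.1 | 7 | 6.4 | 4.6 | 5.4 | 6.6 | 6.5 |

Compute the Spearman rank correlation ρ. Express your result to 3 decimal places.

0.333

Rank sprint: 2, 5, 8, 1, 7, 4, 3, 6
Rank jump: 1, 8, 7, 4, 2, 3, 6, 5
d = rank(sprint) − rank(jump): 1, -3, 1, -3, 5, 1, -3, 1; Σd² = 56
ρ = 1 − 6Σd² / [n(n²−1)] = 1 − 6×56 / (8×63) = 1 − 336/504 ≈ 0.333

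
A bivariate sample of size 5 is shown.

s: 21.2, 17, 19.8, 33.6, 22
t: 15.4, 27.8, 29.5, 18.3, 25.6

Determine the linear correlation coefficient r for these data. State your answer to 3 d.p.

-0.560

n = 5, Σs = 113.6, Σt = 116.6, Σs² = 2743.44, Σt² = 2870.5, Σst = 2561.26
nΣst − ΣsΣt = 12806.3 − 13245.76 = -439.46
nΣs² − (Σs)² = 13717.2 − 12904.96 = 812.24; nΣt² − (Σt)² = 14352.5 − 13595.56 = 756.94
r = -439.46 / √(812.24 × 756.94) = -439.46 / 784.1026 ≈ -0.560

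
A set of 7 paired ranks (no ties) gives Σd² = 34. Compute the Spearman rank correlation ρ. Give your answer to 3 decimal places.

0.393

ρ = 1 − 6Σd² / [n(n²−1)] = 1 − 6×34 / (7×48)
  = 1 − 204/336 = 1 − 0.6071 ≈ 0.393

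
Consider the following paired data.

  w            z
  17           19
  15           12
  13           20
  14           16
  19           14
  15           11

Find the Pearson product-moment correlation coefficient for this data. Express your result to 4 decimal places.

-0.2011

n = 6, Σw = 93, Σz = 92, Σw² = 1465, Σz² = 1478, Σwz = 1418
nΣwz − ΣwΣz = 8508 − 8556 = -48
nΣw² − (Σw)² = 8790 − 8649 = 141; nΣz² − (Σz)² = 8868 − 8464 = 404
r = -48 / √(141 × 404) = -48 / 238.6713 ≈ -0.2011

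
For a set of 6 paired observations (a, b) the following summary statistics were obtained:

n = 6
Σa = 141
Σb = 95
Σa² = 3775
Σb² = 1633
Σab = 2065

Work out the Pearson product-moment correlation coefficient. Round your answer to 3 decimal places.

r = (nΣab − ΣaΣb) / √[(nΣa² − (Σa)²)(nΣb² − (Σb)²)]
Numerator: 6×2065 − 141×95 = -1005
Denominator: √[(22650 − 19881)(9798 − 9025)] = √[2769 × 773] = 1463.0232
r = -1005 / 1463.0232 ≈ -0.687

-0.687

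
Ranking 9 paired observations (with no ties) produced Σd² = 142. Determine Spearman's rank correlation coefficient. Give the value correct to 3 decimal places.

ρ = 1 − 6Σd² / [n(n²−1)] = 1 − 6×142 / (9×80)
  = 1 − 852/720 = 1 − 1.1833 ≈ -0.183

-0.183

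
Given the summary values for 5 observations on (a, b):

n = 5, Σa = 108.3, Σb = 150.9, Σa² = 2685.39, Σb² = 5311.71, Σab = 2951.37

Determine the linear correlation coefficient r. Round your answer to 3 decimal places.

r = (nΣab − ΣaΣb) / √[(nΣa² − (Σa)²)(nΣb² − (Σb)²)]
Numerator: 5×2951.37 − 108.3×150.9 = -1585.62
Denominator: √[(13426.95 − 11728.89)(26558.55 − 22770.81)] = √[1698.06 × 3787.74] = 2536.1013
r = -1585.62 / 2536.1013 ≈ -0.625

-0.625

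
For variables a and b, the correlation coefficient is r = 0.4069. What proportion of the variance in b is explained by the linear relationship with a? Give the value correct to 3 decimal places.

r² = (0.4069)² = 0.166

0.166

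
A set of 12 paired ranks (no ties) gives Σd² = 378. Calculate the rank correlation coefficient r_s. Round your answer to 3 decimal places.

ρ = 1 − 6Σd² / [n(n²−1)] = 1 − 6×378 / (12×143)
  = 1 − 2268/1716 = 1 − 1.3217 ≈ -0.322

-0.322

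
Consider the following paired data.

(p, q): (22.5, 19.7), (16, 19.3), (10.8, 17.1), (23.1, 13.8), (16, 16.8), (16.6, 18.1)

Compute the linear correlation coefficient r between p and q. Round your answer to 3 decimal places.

-0.187

n = 6, Σp = 105, Σq = 104.8, Σp² = 1944.06, Σq² = 1853.28, Σpq = 1824.77
nΣpq − ΣpΣq = 10948.62 − 11004 = -55.38
nΣp² − (Σp)² = 11664.36 − 11025 = 639.36; nΣq² − (Σq)² = 11119.68 − 10983.04 = 136.64
r = -55.38 / √(639.36 × 136.64) = -55.38 / 295.5709 ≈ -0.187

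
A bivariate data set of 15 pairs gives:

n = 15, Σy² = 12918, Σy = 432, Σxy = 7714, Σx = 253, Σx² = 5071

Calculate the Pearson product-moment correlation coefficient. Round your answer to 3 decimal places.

r = (nΣxy − ΣxΣy) / √[(nΣx² − (Σx)²)(nΣy² − (Σy)²)]
Numerator: 15×7714 − 253×432 = 6414
Denominator: √[(76065 − 64009)(193770 − 186624)] = √[12056 × 7146] = 9281.8196
r = 6414 / 9281.8196 ≈ 0.691

0.691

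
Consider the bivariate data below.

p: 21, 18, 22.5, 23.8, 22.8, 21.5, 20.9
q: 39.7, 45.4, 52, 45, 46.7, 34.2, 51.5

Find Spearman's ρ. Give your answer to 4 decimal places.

0.0000

Rank p: 3, 1, 5, 7, 6, 4, 2
Rank q: 2, 4, 7, 3, 5, 1, 6
d = rank(p) − rank(q): 1, -3, -2, 4, 1, 3, -4; Σd² = 56
ρ = 1 − 6Σd² / [n(n²−1)] = 1 − 6×56 / (7×48) = 1 − 336/336 ≈ 0.0000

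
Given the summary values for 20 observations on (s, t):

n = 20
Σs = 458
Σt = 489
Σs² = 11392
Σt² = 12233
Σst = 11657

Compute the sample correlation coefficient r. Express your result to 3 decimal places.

r = (nΣst − ΣsΣt) / √[(nΣs² − (Σs)²)(nΣt² − (Σt)²)]
Numerator: 20×11657 − 458×489 = 9178
Denominator: √[(227840 − 209764)(244660 − 239121)] = √[18076 × 5539] = 10006.1463
r = 9178 / 10006.1463 ≈ 0.917

0.917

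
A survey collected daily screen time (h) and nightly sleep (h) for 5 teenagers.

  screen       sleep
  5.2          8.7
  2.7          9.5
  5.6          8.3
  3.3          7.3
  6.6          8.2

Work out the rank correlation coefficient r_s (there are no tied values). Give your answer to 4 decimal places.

Rank screen: 3, 1, 4, 2, 5
Rank sleep: 4, 5, 3, 1, 2
d = rank(screen) − rank(sleep): -1, -4, 1, 1, 3; Σd² = 28
ρ = 1 − 6Σd² / [n(n²−1)] = 1 − 6×28 / (5×24) = 1 − 168/120 ≈ -0.4000

-0.4000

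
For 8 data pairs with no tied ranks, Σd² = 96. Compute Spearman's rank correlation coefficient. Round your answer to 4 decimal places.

ρ = 1 − 6Σd² / [n(n²−1)] = 1 − 6×96 / (8×63)
  = 1 − 576/504 = 1 − 1.14286 ≈ -0.1429

-0.1429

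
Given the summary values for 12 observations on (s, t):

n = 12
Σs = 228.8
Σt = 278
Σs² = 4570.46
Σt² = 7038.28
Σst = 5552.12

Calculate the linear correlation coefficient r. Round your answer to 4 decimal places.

r = (nΣst − ΣsΣt) / √[(nΣs² − (Σs)²)(nΣt² − (Σt)²)]
Numerator: 12×5552.12 − 228.8×278 = 3019.04
Denominator: √[(54845.52 − 52349.44)(84459.36 − 77284)] = √[2496.08 × 7175.36] = 4232.0530
r = 3019.04 / 4232.0530 ≈ 0.7134

0.7134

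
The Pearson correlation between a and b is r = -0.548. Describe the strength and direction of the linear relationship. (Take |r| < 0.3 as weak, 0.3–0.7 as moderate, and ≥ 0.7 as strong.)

moderate negative

r = -0.548 < 0 so the relationship is negative.
|r| = 0.548, which falls in the moderate range.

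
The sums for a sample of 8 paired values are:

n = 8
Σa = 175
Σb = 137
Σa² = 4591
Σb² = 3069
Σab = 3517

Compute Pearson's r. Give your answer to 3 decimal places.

0.700

r = (nΣab − ΣaΣb) / √[(nΣa² − (Σa)²)(nΣb² − (Σb)²)]
Numerator: 8×3517 − 175×137 = 4161
Denominator: √[(36728 − 30625)(24552 − 18769)] = √[6103 × 5783] = 5940.8458
r = 4161 / 5940.8458 ≈ 0.700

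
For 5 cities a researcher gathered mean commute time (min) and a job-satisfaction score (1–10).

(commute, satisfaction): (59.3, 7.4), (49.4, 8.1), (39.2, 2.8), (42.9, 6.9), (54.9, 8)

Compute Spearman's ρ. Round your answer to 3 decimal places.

Rank commute: 5, 3, 1, 2, 4
Rank satisfaction: 3, 5, 1, 2, 4
d = rank(commute) − rank(satisfaction): 2, -2, 0, 0, 0; Σd² = 8
ρ = 1 − 6Σd² / [n(n²−1)] = 1 − 6×8 / (5×24) = 1 − 48/120 ≈ 0.600

0.600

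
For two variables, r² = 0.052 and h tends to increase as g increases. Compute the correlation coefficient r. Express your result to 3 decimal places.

0.228

|r| = √0.052 = 0.228
The association is positive, so r = 0.228.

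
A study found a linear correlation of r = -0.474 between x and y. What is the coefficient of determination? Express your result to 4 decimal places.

r² = (-0.474)² = 0.2247

0.2247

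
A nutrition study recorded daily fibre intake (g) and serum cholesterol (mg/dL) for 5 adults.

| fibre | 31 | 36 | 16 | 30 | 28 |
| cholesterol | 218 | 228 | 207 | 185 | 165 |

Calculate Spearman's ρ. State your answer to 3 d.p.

0.700

Rank fibre: 4, 5, 1, 3, 2
Rank cholesterol: 4, 5, 3, 2, 1
d = rank(fibre) − rank(cholesterol): 0, 0, -2, 1, 1; Σd² = 6
ρ = 1 − 6Σd² / [n(n²−1)] = 1 − 6×6 / (5×24) = 1 − 36/120 ≈ 0.700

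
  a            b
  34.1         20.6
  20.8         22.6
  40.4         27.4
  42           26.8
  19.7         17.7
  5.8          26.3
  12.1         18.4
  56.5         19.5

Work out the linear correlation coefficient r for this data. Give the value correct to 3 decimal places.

0.094

n = 8, Σa = 231.4, Σb = 179.3, Σa² = 8752, Σb² = 4127.91, Σab = 5230.72
nΣab − ΣaΣb = 41845.76 − 41490.02 = 355.74
nΣa² − (Σa)² = 70016 − 53545.96 = 16470.04; nΣb² − (Σb)² = 33023.28 − 32148.49 = 874.79
r = 355.74 / √(16470.04 × 874.79) = 355.74 / 3795.7643 ≈ 0.094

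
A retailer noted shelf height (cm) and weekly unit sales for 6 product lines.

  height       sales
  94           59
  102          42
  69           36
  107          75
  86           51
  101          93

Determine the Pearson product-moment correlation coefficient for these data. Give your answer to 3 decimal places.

0.638

n = 6, Σx = 559, Σy = 356, Σx² = 53047, Σy² = 23416, Σxy = 34118
nΣxy − ΣxΣy = 204708 − 199004 = 5704
nΣx² − (Σx)² = 318282 − 312481 = 5801; nΣy² − (Σy)² = 140496 − 126736 = 13760
r = 5704 / √(5801 × 13760) = 5704 / 8934.3024 ≈ 0.638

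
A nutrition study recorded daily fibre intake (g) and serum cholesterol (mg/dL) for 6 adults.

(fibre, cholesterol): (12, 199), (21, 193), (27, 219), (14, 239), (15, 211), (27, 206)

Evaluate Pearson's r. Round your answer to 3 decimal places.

n = 6, Σx = 116, Σy = 1267, Σx² = 2464, Σy² = 268889, Σxy = 24427
nΣxy − ΣxΣy = 146562 − 146972 = -410
nΣx² − (Σx)² = 14784 − 13456 = 1328; nΣy² − (Σy)² = 1613334 − 1605289 = 8045
r = -410 / √(1328 × 8045) = -410 / 3268.6021 ≈ -0.125

-0.125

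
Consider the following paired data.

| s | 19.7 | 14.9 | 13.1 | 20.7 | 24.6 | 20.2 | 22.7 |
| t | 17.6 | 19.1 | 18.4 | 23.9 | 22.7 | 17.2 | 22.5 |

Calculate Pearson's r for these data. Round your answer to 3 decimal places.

0.570

n = 7, Σs = 135.9, Σt = 141.4, Σs² = 2738.69, Σt² = 2901.72, Σst = 2783.69
nΣst − ΣsΣt = 19485.83 − 19216.26 = 269.57
nΣs² − (Σs)² = 19170.83 − 18468.81 = 702.02; nΣt² − (Σt)² = 20312.04 − 19993.96 = 318.08
r = 269.57 / √(702.02 × 318.08) = 269.57 / 472.5447 ≈ 0.570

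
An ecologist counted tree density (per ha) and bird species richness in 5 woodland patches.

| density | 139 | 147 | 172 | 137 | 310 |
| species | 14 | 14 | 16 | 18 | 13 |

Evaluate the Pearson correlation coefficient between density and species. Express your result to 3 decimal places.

n = 5, Σx = 905, Σy = 75, Σx² = 185383, Σy² = 1141, Σxy = 13252
nΣxy − ΣxΣy = 66260 − 67875 = -1615
nΣx² − (Σx)² = 926915 − 819025 = 107890; nΣy² − (Σy)² = 5705 − 5625 = 80
r = -1615 / √(107890 × 80) = -1615 / 2937.8904 ≈ -0.550

-0.550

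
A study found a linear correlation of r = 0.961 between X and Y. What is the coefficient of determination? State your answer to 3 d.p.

0.924

r² = (0.961)² = 0.924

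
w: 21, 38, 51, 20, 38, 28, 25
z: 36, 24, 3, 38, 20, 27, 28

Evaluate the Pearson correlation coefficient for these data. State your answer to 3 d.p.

n = 7, Σw = 221, Σz = 176, Σw² = 7739, Σz² = 5238, Σwz = 4797
nΣwz − ΣwΣz = 33579 − 38896 = -5317
nΣw² − (Σw)² = 54173 − 48841 = 5332; nΣz² − (Σz)² = 36666 − 30976 = 5690
r = -5317 / √(5332 × 5690) = -5317 / 5508.0922 ≈ -0.965

-0.965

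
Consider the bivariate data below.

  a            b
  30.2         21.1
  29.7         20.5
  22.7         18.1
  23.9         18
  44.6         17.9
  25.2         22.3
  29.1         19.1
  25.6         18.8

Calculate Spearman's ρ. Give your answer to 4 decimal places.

0.0714

Rank a: 7, 6, 1, 2, 8, 3, 5, 4
Rank b: 7, 6, 3, 2, 1, 8, 5, 4
d = rank(a) − rank(b): 0, 0, -2, 0, 7, -5, 0, 0; Σd² = 78
ρ = 1 − 6Σd² / [n(n²−1)] = 1 − 6×78 / (8×63) = 1 − 468/504 ≈ 0.0714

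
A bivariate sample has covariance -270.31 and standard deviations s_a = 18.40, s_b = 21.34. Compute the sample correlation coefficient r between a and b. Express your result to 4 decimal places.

-0.6884

r = Cov(a,b) / (s_a · s_b) = -270.31 / (18.40 × 21.34)
  = -270.31 / 392.6560 ≈ -0.6884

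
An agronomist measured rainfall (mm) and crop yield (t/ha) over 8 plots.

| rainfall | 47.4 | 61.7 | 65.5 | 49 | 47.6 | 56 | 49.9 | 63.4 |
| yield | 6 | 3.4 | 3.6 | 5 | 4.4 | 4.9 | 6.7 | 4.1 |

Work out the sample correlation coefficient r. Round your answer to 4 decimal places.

n = 8, Σx = 440.5, Σy = 38.1, Σx² = 24656.23, Σy² = 190.59, Σxy = 2053.09
nΣxy − ΣxΣy = 16424.72 − 16783.05 = -358.33
nΣx² − (Σx)² = 197249.84 − 194040.25 = 3209.59; nΣy² − (Σy)² = 1524.72 − 1451.61 = 73.11
r = -358.33 / √(3209.59 × 73.11) = -358.33 / 484.4101 ≈ -0.7397

-0.7397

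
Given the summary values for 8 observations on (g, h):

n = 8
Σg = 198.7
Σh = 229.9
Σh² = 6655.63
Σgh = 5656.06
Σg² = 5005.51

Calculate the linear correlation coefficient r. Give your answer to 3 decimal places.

-0.923

r = (nΣgh − ΣgΣh) / √[(nΣg² − (Σg)²)(nΣh² − (Σh)²)]
Numerator: 8×5656.06 − 198.7×229.9 = -432.65
Denominator: √[(40044.08 − 39481.69)(53245.04 − 52854.01)] = √[562.39 × 391.03] = 468.9471
r = -432.65 / 468.9471 ≈ -0.923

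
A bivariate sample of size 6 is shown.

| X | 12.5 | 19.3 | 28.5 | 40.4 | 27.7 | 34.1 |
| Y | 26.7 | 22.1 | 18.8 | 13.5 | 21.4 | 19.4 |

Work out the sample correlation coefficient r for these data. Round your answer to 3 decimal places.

-0.943

n = 6, ΣX = 162.5, ΣY = 121.9, ΣX² = 4903.25, ΣY² = 2571.31, ΣXY = 3095.8
nΣXY − ΣXΣY = 18574.8 − 19808.75 = -1233.95
nΣX² − (ΣX)² = 29419.5 − 26406.25 = 3013.25; nΣY² − (ΣY)² = 15427.86 − 14859.61 = 568.25
r = -1233.95 / √(3013.25 × 568.25) = -1233.95 / 1308.5409 ≈ -0.943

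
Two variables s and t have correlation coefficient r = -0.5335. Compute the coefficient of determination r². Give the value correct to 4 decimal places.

r² = (-0.5335)² = 0.2846

0.2846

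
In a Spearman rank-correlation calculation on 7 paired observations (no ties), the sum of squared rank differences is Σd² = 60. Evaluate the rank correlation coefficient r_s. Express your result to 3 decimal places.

-0.071

ρ = 1 − 6Σd² / [n(n²−1)] = 1 − 6×60 / (7×48)
  = 1 − 360/336 = 1 − 1.0714 ≈ -0.071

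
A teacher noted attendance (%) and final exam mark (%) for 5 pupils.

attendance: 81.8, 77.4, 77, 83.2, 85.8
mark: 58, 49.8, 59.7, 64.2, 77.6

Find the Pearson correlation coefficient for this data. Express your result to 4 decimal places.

n = 5, Σx = 405.2, Σy = 309.3, Σx² = 32894.88, Σy² = 19551.53, Σxy = 25195.34
nΣxy − ΣxΣy = 125976.7 − 125328.36 = 648.34
nΣx² − (Σx)² = 164474.4 − 164187.04 = 287.36; nΣy² − (Σy)² = 97757.65 − 95666.49 = 2091.16
r = 648.34 / √(287.36 × 2091.16) = 648.34 / 775.1875 ≈ 0.8364

0.8364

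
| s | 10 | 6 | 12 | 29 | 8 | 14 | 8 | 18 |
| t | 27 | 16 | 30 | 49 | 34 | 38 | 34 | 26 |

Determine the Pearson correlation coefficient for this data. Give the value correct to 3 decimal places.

n = 8, Σs = 105, Σt = 254, Σs² = 1769, Σt² = 8718, Σst = 3691
nΣst − ΣsΣt = 29528 − 26670 = 2858
nΣs² − (Σs)² = 14152 − 11025 = 3127; nΣt² − (Σt)² = 69744 − 64516 = 5228
r = 2858 / √(3127 × 5228) = 2858 / 4043.2606 ≈ 0.707

0.707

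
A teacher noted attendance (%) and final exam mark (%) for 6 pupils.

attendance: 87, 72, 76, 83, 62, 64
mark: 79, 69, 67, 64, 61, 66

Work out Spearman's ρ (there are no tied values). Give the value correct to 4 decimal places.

0.6000

Rank attendance: 6, 3, 4, 5, 1, 2
Rank mark: 6, 5, 4, 2, 1, 3
d = rank(attendance) − rank(mark): 0, -2, 0, 3, 0, -1; Σd² = 14
ρ = 1 − 6Σd² / [n(n²−1)] = 1 − 6×14 / (6×35) = 1 − 84/210 ≈ 0.6000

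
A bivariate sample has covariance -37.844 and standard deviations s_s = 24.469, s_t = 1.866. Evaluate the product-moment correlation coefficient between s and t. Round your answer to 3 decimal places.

r = Cov(s,t) / (s_s · s_t) = -37.844 / (24.469 × 1.866)
  = -37.844 / 45.6592 ≈ -0.829

-0.829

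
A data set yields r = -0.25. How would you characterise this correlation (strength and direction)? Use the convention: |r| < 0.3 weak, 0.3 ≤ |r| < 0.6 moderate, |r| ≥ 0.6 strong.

r = -0.25 < 0 so the relationship is negative.
|r| = 0.25, which falls in the weak range.

weak negative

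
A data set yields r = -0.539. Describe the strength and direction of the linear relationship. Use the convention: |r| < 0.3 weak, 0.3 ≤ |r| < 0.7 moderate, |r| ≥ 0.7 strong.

r = -0.539 < 0 so the relationship is negative.
|r| = 0.539, which falls in the moderate range.

moderate negative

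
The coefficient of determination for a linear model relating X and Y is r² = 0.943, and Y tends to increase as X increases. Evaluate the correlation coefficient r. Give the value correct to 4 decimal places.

|r| = √0.943 = 0.9711
The association is positive, so r = 0.9711.

0.9711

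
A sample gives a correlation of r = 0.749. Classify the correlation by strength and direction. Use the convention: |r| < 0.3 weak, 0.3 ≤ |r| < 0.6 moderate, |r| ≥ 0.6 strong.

r = 0.749 > 0 so the relationship is positive.
|r| = 0.749, which falls in the strong range.

strong positive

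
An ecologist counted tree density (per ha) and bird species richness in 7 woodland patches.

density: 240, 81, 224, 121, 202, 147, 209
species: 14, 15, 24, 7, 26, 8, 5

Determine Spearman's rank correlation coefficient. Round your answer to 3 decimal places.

Rank density: 7, 1, 6, 2, 4, 3, 5
Rank species: 4, 5, 6, 2, 7, 3, 1
d = rank(density) − rank(species): 3, -4, 0, 0, -3, 0, 4; Σd² = 50
ρ = 1 − 6Σd² / [n(n²−1)] = 1 − 6×50 / (7×48) = 1 − 300/336 ≈ 0.107

0.107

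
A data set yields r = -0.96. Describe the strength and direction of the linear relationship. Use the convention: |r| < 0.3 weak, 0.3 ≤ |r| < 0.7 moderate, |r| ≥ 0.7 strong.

r = -0.96 < 0 so the relationship is negative.
|r| = 0.96, which falls in the strong range.

strong negative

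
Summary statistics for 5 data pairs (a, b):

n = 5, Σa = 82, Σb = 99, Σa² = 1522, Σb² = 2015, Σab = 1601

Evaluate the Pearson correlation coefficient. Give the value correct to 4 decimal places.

r = (nΣab − ΣaΣb) / √[(nΣa² − (Σa)²)(nΣb² − (Σb)²)]
Numerator: 5×1601 − 82×99 = -113
Denominator: √[(7610 − 6724)(10075 − 9801)] = √[886 × 274] = 492.7109
r = -113 / 492.7109 ≈ -0.2293

-0.2293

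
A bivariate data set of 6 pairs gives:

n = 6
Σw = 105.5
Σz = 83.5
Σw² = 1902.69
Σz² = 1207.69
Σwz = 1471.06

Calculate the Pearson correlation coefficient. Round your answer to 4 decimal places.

0.0611

r = (nΣwz − ΣwΣz) / √[(nΣw² − (Σw)²)(nΣz² − (Σz)²)]
Numerator: 6×1471.06 − 105.5×83.5 = 17.11
Denominator: √[(11416.14 − 11130.25)(7246.14 − 6972.25)] = √[285.89 × 273.89] = 279.8257
r = 17.11 / 279.8257 ≈ 0.0611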